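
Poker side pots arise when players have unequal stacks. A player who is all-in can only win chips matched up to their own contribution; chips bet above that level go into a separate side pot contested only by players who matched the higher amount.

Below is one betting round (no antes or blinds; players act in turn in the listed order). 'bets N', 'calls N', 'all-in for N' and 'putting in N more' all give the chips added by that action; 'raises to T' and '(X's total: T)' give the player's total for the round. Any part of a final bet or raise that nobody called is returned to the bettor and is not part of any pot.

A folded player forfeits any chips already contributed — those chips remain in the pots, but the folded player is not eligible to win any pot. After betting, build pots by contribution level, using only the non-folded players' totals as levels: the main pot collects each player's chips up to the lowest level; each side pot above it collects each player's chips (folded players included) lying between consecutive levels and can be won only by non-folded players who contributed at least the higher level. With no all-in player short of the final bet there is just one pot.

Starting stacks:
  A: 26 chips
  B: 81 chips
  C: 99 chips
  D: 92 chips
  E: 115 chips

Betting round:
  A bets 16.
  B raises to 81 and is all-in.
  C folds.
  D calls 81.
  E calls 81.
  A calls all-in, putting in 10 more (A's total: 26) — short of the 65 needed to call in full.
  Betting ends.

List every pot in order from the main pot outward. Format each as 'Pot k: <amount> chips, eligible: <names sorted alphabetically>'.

Pot 1: 104 chips, eligible: A, B, D, E
Pot 2: 165 chips, eligible: B, D, E

Derivation:
Contributions: A=26, B=81, D=81, E=81
Folded: C
Pot levels (distinct totals of non-folded players): 26, 81
Layer 1-26: 26 each from A, B, D, E = 26*4 = 104 chips; eligible A, B, D, E
Layer 27-81: 55 each from B, D, E = 55*3 = 165 chips; eligible B, D, E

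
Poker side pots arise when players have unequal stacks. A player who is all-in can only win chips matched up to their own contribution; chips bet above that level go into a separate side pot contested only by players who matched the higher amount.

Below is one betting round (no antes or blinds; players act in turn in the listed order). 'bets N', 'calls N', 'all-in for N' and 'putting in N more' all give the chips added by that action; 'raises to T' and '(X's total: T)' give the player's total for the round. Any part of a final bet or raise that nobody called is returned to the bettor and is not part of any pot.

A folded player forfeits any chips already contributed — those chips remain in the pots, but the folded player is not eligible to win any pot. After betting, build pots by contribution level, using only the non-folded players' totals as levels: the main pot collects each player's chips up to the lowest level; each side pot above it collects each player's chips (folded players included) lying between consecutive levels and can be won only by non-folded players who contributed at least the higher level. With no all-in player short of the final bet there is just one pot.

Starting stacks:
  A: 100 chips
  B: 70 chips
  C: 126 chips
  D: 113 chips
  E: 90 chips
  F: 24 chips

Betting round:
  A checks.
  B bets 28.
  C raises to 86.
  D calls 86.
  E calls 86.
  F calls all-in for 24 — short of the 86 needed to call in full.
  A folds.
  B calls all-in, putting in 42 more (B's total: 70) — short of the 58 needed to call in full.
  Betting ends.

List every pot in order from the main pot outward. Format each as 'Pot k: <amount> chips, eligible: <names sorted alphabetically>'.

Contributions: B=70, C=86, D=86, E=86, F=24
Folded: A
Pot levels (distinct totals of non-folded players): 24, 70, 86
Layer 1-24: 24 each from B, C, D, E, F = 24*5 = 120 chips; eligible B, C, D, E, F
Layer 25-70: 46 each from B, C, D, E = 46*4 = 184 chips; eligible B, C, D, E
Layer 71-86: 16 each from C, D, E = 16*3 = 48 chips; eligible C, D, E

Pot 1: 120 chips, eligible: B, C, D, E, F
Pot 2: 184 chips, eligible: B, C, D, E
Pot 3: 48 chips, eligible: C, D, E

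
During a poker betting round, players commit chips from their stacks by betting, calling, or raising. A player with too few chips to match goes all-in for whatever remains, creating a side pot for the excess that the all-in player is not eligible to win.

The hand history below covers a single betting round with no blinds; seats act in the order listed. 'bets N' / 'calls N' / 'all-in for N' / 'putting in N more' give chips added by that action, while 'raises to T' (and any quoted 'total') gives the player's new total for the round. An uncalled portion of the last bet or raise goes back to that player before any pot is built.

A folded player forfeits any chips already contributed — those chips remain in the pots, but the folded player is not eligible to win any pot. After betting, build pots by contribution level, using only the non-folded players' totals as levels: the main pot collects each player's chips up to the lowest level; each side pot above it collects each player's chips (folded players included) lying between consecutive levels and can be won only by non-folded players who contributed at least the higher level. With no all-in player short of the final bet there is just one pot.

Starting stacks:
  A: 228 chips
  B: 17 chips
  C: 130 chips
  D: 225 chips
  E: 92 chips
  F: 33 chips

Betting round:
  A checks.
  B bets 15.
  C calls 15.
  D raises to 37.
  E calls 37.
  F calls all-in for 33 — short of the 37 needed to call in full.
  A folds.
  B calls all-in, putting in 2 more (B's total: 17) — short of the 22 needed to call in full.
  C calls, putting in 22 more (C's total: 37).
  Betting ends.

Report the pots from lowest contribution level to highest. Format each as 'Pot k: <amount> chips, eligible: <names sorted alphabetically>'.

Contributions: B=17, C=37, D=37, E=37, F=33
Folded: A
Pot levels (distinct totals of non-folded players): 17, 33, 37
Layer 1-17: 17 each from B, C, D, E, F = 17*5 = 85 chips; eligible B, C, D, E, F
Layer 18-33: 16 each from C, D, E, F = 16*4 = 64 chips; eligible C, D, E, F
Layer 34-37: 4 each from C, D, E = 4*3 = 12 chips; eligible C, D, E

Pot 1: 85 chips, eligible: B, C, D, E, F
Pot 2: 64 chips, eligible: C, D, E, F
Pot 3: 12 chips, eligible: C, D, E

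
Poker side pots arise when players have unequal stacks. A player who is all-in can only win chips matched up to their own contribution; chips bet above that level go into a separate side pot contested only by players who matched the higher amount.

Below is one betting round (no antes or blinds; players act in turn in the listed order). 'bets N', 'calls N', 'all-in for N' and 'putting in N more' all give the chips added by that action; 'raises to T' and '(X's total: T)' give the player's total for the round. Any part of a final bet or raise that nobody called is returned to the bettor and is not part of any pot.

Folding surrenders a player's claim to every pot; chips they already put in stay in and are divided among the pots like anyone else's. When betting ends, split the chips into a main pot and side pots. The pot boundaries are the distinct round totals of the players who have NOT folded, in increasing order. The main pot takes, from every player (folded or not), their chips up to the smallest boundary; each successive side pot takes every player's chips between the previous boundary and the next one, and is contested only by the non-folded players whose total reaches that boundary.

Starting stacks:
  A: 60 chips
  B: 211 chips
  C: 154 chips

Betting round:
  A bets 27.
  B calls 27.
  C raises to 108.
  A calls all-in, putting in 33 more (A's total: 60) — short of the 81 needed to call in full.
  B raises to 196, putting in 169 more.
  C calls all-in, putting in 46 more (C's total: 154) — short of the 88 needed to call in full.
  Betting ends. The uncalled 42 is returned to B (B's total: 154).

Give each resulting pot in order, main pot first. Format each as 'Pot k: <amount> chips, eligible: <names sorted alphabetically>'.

Pot 1: 180 chips, eligible: A, B, C
Pot 2: 188 chips, eligible: B, C

Derivation:
Contributions (after 42 returned to B): A=60, B=154, C=154
Pot levels (distinct totals of non-folded players): 60, 154
Layer 1-60: 60 each from A, B, C = 60*3 = 180 chips; eligible A, B, C
Layer 61-154: 94 each from B, C = 94*2 = 188 chips; eligible B, C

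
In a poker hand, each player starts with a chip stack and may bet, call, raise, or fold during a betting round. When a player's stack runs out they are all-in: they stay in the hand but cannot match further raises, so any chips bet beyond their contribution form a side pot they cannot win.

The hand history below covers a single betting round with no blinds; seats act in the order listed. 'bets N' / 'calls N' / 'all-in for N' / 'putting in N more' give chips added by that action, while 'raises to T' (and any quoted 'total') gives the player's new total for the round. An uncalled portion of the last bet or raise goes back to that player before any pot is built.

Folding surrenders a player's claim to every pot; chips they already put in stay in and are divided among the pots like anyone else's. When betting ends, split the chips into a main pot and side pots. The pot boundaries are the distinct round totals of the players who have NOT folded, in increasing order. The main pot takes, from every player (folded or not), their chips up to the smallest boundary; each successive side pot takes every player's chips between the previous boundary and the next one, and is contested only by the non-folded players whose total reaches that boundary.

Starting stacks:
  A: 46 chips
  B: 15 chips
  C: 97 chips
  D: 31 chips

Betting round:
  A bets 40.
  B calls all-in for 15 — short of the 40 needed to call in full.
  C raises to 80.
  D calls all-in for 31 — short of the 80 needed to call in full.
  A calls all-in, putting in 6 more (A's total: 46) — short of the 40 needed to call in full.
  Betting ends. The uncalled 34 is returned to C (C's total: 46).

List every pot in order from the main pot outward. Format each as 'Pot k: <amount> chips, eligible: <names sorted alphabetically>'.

Pot 1: 60 chips, eligible: A, B, C, D
Pot 2: 48 chips, eligible: A, C, D
Pot 3: 30 chips, eligible: A, C

Derivation:
Contributions (after 34 returned to C): A=46, B=15, C=46, D=31
Pot levels (distinct totals of non-folded players): 15, 31, 46
Layer 1-15: 15 each from A, B, C, D = 15*4 = 60 chips; eligible A, B, C, D
Layer 16-31: 16 each from A, C, D = 16*3 = 48 chips; eligible A, C, D
Layer 32-46: 15 each from A, C = 15*2 = 30 chips; eligible A, C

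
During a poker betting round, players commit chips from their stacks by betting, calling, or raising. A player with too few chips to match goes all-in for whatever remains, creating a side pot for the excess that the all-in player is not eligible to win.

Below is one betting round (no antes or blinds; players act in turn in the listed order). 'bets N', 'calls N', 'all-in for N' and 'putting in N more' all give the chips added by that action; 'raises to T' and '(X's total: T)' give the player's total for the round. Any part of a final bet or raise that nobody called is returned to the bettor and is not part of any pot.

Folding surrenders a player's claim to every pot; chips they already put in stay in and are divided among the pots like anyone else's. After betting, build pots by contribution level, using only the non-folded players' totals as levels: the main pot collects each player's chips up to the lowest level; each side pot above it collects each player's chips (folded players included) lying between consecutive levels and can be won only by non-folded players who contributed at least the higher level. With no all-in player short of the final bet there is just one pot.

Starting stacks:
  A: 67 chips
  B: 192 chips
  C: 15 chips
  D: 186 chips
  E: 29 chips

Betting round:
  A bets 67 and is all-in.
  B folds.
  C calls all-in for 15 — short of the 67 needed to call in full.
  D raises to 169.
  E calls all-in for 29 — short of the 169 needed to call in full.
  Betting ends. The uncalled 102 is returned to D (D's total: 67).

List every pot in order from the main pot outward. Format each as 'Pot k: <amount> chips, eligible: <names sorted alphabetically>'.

Pot 1: 60 chips, eligible: A, C, D, E
Pot 2: 42 chips, eligible: A, D, E
Pot 3: 76 chips, eligible: A, D

Derivation:
Contributions (after 102 returned to D): A=67, C=15, D=67, E=29
Folded: B
Pot levels (distinct totals of non-folded players): 15, 29, 67
Layer 1-15: 15 each from A, C, D, E = 15*4 = 60 chips; eligible A, C, D, E
Layer 16-29: 14 each from A, D, E = 14*3 = 42 chips; eligible A, D, E
Layer 30-67: 38 each from A, D = 38*2 = 76 chips; eligible A, D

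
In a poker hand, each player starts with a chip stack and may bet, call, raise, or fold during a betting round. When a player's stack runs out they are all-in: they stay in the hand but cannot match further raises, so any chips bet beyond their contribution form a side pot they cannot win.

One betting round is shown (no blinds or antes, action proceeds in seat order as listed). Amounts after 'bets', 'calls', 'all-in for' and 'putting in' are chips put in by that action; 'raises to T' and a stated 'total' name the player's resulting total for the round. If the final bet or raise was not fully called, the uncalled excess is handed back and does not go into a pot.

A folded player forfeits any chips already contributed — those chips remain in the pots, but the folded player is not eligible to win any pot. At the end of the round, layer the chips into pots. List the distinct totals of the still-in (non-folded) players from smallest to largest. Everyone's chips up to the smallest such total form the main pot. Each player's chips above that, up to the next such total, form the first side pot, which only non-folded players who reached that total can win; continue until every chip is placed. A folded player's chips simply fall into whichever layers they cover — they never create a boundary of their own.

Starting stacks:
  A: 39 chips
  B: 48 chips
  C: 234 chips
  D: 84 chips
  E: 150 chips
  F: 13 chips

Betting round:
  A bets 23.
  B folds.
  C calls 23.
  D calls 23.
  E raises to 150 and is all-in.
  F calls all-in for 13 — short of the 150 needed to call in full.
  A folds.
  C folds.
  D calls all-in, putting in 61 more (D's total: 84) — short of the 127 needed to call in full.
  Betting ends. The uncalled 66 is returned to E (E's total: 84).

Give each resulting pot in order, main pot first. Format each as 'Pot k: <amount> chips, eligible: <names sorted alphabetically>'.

Pot 1: 65 chips, eligible: D, E, F
Pot 2: 162 chips, eligible: D, E

Derivation:
Contributions (after 66 returned to E): A=23, C=23, D=84, E=84, F=13
Folded: A, B, C
Pot levels (distinct totals of non-folded players): 13, 84
Layer 1-13: 13 each from A, C, D, E, F = 13*5 = 65 chips; eligible D, E, F
Layer 14-84: A 10 + C 10 + D 71 + E 71 = 162 chips; eligible D, E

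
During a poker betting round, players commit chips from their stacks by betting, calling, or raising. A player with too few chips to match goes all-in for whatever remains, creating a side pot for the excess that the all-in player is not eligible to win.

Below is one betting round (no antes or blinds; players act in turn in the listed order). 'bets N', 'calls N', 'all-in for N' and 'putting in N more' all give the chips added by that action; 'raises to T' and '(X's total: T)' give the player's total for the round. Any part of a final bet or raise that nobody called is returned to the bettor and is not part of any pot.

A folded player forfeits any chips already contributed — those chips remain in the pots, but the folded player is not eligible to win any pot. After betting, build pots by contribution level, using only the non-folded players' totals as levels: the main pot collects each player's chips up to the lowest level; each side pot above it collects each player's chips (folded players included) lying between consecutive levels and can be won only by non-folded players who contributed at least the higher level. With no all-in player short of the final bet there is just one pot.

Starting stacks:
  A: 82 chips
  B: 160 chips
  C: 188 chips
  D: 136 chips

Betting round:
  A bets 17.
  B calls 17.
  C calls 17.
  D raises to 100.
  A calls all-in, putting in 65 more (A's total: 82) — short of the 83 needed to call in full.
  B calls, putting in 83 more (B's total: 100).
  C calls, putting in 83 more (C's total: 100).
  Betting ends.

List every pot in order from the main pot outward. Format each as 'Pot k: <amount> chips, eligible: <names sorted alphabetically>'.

Pot 1: 328 chips, eligible: A, B, C, D
Pot 2: 54 chips, eligible: B, C, D

Derivation:
Contributions: A=82, B=100, C=100, D=100
Pot levels (distinct totals of non-folded players): 82, 100
Layer 1-82: 82 each from A, B, C, D = 82*4 = 328 chips; eligible A, B, C, D
Layer 83-100: 18 each from B, C, D = 18*3 = 54 chips; eligible B, C, D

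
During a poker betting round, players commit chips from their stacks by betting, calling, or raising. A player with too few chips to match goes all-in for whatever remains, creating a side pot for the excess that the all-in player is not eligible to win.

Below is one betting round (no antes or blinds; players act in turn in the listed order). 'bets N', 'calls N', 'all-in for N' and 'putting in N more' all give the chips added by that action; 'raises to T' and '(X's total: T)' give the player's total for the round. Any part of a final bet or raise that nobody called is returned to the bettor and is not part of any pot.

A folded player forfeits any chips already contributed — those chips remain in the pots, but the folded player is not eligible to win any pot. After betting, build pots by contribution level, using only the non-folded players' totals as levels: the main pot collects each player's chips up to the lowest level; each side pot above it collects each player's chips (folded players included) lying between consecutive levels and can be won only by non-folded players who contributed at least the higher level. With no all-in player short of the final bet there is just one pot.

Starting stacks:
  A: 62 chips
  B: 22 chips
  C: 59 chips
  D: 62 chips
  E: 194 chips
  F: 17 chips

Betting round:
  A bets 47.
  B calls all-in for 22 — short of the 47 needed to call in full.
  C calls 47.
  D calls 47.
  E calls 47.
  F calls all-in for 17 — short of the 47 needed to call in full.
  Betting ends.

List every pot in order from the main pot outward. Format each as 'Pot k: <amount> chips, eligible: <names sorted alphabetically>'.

Pot 1: 102 chips, eligible: A, B, C, D, E, F
Pot 2: 25 chips, eligible: A, B, C, D, E
Pot 3: 100 chips, eligible: A, C, D, E

Derivation:
Contributions: A=47, B=22, C=47, D=47, E=47, F=17
Pot levels (distinct totals of non-folded players): 17, 22, 47
Layer 1-17: 17 each from A, B, C, D, E, F = 17*6 = 102 chips; eligible A, B, C, D, E, F
Layer 18-22: 5 each from A, B, C, D, E = 5*5 = 25 chips; eligible A, B, C, D, E
Layer 23-47: 25 each from A, C, D, E = 25*4 = 100 chips; eligible A, C, D, E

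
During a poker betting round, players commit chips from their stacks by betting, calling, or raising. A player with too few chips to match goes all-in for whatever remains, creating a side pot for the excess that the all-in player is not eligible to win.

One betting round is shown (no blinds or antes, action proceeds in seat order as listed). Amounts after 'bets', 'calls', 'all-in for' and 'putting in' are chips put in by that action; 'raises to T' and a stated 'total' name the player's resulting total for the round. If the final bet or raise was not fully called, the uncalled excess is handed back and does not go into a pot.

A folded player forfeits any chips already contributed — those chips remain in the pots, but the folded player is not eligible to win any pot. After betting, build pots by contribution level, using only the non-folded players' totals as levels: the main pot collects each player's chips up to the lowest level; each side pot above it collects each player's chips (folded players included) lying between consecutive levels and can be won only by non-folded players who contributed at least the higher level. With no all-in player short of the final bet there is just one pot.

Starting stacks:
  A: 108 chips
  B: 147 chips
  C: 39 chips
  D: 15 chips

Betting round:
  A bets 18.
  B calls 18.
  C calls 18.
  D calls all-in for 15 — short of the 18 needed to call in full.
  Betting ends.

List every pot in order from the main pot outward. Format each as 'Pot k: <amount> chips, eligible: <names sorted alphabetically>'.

Contributions: A=18, B=18, C=18, D=15
Pot levels (distinct totals of non-folded players): 15, 18
Layer 1-15: 15 each from A, B, C, D = 15*4 = 60 chips; eligible A, B, C, D
Layer 16-18: 3 each from A, B, C = 3*3 = 9 chips; eligible A, B, C

Pot 1: 60 chips, eligible: A, B, C, D
Pot 2: 9 chips, eligible: A, B, C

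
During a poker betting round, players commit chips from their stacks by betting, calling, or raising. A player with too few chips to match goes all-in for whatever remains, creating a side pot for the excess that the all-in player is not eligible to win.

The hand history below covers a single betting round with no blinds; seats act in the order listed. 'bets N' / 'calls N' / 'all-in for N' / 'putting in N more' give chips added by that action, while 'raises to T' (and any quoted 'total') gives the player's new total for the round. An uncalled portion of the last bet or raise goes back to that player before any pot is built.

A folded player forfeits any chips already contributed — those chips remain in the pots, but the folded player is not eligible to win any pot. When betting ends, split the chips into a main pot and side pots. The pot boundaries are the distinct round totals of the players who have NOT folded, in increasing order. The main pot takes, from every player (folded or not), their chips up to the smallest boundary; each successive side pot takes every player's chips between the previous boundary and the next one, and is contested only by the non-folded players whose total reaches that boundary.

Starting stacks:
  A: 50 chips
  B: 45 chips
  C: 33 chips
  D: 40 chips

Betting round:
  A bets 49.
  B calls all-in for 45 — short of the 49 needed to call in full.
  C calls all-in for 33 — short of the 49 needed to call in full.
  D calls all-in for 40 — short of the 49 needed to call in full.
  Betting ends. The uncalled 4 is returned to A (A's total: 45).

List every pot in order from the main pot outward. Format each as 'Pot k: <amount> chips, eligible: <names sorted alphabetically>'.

Pot 1: 132 chips, eligible: A, B, C, D
Pot 2: 21 chips, eligible: A, B, D
Pot 3: 10 chips, eligible: A, B

Derivation:
Contributions (after 4 returned to A): A=45, B=45, C=33, D=40
Pot levels (distinct totals of non-folded players): 33, 40, 45
Layer 1-33: 33 each from A, B, C, D = 33*4 = 132 chips; eligible A, B, C, D
Layer 34-40: 7 each from A, B, D = 7*3 = 21 chips; eligible A, B, D
Layer 41-45: 5 each from A, B = 5*2 = 10 chips; eligible A, B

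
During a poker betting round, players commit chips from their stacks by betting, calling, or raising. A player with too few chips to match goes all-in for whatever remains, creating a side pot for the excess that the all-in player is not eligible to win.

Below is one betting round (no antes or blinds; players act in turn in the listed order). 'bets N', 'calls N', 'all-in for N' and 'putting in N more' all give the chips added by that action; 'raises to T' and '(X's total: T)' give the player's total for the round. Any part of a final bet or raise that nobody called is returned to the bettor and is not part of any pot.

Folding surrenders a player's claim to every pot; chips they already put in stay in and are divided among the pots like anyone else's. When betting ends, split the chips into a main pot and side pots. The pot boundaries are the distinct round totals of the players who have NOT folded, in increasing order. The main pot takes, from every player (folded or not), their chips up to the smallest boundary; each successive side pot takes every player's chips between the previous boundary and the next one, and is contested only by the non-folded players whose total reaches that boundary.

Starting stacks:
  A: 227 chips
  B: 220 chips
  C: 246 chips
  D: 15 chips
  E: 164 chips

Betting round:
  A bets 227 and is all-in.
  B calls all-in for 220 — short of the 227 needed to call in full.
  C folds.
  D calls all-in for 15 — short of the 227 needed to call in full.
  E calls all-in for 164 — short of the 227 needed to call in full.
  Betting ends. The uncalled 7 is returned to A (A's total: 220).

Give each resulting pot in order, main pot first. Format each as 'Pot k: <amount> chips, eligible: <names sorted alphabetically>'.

Contributions (after 7 returned to A): A=220, B=220, D=15, E=164
Folded: C
Pot levels (distinct totals of non-folded players): 15, 164, 220
Layer 1-15: 15 each from A, B, D, E = 15*4 = 60 chips; eligible A, B, D, E
Layer 16-164: 149 each from A, B, E = 149*3 = 447 chips; eligible A, B, E
Layer 165-220: 56 each from A, B = 56*2 = 112 chips; eligible A, B

Pot 1: 60 chips, eligible: A, B, D, E
Pot 2: 447 chips, eligible: A, B, E
Pot 3: 112 chips, eligible: A, B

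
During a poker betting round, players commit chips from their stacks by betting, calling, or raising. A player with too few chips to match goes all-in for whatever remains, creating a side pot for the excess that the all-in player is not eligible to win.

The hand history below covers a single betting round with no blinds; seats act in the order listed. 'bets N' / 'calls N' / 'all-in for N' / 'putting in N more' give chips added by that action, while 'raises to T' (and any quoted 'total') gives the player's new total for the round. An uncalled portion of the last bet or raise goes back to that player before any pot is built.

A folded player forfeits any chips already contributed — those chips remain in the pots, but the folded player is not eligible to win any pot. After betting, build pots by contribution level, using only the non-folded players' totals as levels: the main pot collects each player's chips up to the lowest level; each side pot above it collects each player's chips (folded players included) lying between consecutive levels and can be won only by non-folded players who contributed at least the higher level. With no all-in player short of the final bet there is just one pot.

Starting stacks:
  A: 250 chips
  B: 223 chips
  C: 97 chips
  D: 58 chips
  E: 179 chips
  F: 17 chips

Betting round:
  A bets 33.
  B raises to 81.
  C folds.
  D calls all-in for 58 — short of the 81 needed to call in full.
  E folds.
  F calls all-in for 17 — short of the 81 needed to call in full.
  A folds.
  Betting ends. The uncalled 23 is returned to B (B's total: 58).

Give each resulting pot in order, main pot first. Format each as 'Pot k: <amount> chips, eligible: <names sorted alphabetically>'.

Contributions (after 23 returned to B): A=33, B=58, D=58, F=17
Folded: A, C, E
Pot levels (distinct totals of non-folded players): 17, 58
Layer 1-17: 17 each from A, B, D, F = 17*4 = 68 chips; eligible B, D, F
Layer 18-58: A 16 + B 41 + D 41 = 98 chips; eligible B, D

Pot 1: 68 chips, eligible: B, D, F
Pot 2: 98 chips, eligible: B, D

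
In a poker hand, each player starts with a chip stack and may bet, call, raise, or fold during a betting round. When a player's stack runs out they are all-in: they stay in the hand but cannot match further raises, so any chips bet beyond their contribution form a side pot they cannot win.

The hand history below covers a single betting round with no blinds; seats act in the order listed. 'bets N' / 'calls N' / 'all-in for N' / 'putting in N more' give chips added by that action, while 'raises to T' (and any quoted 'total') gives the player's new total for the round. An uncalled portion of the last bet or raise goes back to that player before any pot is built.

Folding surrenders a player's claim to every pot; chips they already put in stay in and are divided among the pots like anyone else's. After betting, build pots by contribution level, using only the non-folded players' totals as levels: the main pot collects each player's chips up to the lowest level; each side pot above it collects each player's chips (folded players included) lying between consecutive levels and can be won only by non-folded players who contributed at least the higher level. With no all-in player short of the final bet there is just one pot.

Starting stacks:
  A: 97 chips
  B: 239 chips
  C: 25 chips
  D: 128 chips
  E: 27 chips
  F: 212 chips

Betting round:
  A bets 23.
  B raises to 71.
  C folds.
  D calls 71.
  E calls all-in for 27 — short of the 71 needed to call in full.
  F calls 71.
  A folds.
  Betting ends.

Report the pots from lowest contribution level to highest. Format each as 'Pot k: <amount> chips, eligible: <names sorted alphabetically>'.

Pot 1: 131 chips, eligible: B, D, E, F
Pot 2: 132 chips, eligible: B, D, F

Derivation:
Contributions: A=23, B=71, D=71, E=27, F=71
Folded: A, C
Pot levels (distinct totals of non-folded players): 27, 71
Layer 1-27: A 23 + B 27 + D 27 + E 27 + F 27 = 131 chips; eligible B, D, E, F
Layer 28-71: 44 each from B, D, F = 44*3 = 132 chips; eligible B, D, F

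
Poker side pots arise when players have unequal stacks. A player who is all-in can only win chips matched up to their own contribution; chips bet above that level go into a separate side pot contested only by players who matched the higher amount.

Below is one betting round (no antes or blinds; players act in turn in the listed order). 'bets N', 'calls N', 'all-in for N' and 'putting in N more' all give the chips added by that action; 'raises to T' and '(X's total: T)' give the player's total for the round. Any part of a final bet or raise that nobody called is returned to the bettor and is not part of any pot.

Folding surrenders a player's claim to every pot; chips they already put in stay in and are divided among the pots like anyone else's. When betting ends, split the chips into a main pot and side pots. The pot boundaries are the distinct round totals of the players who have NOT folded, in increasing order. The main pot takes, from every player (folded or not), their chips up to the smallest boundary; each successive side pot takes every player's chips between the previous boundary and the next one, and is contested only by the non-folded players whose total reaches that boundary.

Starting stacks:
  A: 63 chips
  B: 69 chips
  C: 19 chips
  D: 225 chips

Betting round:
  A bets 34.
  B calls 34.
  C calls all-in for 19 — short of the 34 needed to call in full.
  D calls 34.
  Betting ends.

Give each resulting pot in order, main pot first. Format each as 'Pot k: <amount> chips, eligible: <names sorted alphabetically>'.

Contributions: A=34, B=34, C=19, D=34
Pot levels (distinct totals of non-folded players): 19, 34
Layer 1-19: 19 each from A, B, C, D = 19*4 = 76 chips; eligible A, B, C, D
Layer 20-34: 15 each from A, B, D = 15*3 = 45 chips; eligible A, B, D

Pot 1: 76 chips, eligible: A, B, C, D
Pot 2: 45 chips, eligible: A, B, D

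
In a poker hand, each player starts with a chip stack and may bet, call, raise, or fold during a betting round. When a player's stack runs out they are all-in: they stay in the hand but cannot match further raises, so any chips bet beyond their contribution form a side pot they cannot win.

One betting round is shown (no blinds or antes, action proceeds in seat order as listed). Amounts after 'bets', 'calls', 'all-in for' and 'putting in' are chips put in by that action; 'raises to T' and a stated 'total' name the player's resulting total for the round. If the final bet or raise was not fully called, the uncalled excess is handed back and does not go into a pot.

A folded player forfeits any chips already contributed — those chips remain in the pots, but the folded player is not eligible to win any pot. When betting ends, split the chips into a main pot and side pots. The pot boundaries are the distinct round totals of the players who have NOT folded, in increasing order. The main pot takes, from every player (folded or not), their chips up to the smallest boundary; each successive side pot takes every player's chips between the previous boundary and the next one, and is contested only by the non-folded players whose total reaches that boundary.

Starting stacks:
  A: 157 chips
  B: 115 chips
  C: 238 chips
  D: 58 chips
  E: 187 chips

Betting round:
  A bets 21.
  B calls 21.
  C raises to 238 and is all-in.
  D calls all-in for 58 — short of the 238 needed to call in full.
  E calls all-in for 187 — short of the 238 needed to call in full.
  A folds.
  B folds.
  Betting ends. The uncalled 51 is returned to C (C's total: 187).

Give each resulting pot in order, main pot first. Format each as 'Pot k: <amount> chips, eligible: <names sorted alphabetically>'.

Contributions (after 51 returned to C): A=21, B=21, C=187, D=58, E=187
Folded: A, B
Pot levels (distinct totals of non-folded players): 58, 187
Layer 1-58: A 21 + B 21 + C 58 + D 58 + E 58 = 216 chips; eligible C, D, E
Layer 59-187: 129 each from C, E = 129*2 = 258 chips; eligible C, E

Pot 1: 216 chips, eligible: C, D, E
Pot 2: 258 chips, eligible: C, E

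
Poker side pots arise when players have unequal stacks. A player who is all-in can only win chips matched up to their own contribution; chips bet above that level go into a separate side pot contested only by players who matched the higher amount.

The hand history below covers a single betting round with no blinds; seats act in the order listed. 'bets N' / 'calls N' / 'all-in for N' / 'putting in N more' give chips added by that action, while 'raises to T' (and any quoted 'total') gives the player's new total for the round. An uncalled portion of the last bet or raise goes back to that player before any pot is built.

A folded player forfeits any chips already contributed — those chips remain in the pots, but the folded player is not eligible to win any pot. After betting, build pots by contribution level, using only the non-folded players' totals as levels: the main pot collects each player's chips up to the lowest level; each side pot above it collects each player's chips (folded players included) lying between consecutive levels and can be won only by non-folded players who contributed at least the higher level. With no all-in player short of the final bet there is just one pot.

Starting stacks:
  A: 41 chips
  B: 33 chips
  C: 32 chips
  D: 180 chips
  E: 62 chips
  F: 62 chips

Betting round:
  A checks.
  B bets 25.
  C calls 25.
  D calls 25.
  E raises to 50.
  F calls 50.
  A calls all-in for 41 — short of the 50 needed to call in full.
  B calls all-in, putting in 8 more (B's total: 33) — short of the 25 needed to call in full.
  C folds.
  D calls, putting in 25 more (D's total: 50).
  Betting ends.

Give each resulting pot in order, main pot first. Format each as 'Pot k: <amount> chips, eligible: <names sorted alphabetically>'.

Contributions: A=41, B=33, C=25, D=50, E=50, F=50
Folded: C
Pot levels (distinct totals of non-folded players): 33, 41, 50
Layer 1-33: A 33 + B 33 + C 25 + D 33 + E 33 + F 33 = 190 chips; eligible A, B, D, E, F
Layer 34-41: 8 each from A, D, E, F = 8*4 = 32 chips; eligible A, D, E, F
Layer 42-50: 9 each from D, E, F = 9*3 = 27 chips; eligible D, E, F

Pot 1: 190 chips, eligible: A, B, D, E, F
Pot 2: 32 chips, eligible: A, D, E, F
Pot 3: 27 chips, eligible: D, E, F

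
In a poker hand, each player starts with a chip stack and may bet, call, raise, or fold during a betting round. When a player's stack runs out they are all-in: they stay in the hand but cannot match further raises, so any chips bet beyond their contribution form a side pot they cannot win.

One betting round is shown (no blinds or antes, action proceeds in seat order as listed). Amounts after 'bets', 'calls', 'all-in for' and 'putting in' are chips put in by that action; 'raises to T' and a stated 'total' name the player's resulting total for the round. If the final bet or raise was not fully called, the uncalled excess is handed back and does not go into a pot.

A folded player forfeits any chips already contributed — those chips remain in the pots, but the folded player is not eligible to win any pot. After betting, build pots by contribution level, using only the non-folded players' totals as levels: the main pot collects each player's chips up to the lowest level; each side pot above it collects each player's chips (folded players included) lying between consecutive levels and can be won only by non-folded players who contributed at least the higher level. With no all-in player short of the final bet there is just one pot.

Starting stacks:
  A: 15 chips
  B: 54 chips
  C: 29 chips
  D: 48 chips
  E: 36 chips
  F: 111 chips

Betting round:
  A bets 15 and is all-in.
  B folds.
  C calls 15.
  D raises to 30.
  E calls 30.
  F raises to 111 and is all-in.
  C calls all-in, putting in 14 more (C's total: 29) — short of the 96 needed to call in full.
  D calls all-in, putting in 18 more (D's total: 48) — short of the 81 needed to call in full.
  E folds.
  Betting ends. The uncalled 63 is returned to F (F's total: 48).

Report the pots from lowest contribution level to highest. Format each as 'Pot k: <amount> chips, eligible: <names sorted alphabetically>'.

Contributions (after 63 returned to F): A=15, C=29, D=48, E=30, F=48
Folded: B, E
Pot levels (distinct totals of non-folded players): 15, 29, 48
Layer 1-15: 15 each from A, C, D, E, F = 15*5 = 75 chips; eligible A, C, D, F
Layer 16-29: 14 each from C, D, E, F = 14*4 = 56 chips; eligible C, D, F
Layer 30-48: D 19 + E 1 + F 19 = 39 chips; eligible D, F

Pot 1: 75 chips, eligible: A, C, D, F
Pot 2: 56 chips, eligible: C, D, F
Pot 3: 39 chips, eligible: D, F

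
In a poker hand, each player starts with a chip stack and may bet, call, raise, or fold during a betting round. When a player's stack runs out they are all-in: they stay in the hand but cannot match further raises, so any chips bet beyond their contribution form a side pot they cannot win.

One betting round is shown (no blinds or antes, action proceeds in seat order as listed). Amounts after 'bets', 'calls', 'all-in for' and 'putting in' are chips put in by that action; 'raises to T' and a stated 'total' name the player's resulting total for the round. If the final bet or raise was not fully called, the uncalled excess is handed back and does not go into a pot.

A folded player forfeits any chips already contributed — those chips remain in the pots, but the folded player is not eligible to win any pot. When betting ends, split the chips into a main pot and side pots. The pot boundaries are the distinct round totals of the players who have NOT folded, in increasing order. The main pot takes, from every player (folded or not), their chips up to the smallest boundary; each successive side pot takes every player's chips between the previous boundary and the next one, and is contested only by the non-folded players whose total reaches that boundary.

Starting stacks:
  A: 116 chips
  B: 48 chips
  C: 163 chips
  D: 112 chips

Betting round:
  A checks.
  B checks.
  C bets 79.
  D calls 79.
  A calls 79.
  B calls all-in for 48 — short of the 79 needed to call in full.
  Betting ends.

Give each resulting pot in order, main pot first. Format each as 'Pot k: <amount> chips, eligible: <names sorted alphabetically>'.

Contributions: A=79, B=48, C=79, D=79
Pot levels (distinct totals of non-folded players): 48, 79
Layer 1-48: 48 each from A, B, C, D = 48*4 = 192 chips; eligible A, B, C, D
Layer 49-79: 31 each from A, C, D = 31*3 = 93 chips; eligible A, C, D

Pot 1: 192 chips, eligible: A, B, C, D
Pot 2: 93 chips, eligible: A, C, D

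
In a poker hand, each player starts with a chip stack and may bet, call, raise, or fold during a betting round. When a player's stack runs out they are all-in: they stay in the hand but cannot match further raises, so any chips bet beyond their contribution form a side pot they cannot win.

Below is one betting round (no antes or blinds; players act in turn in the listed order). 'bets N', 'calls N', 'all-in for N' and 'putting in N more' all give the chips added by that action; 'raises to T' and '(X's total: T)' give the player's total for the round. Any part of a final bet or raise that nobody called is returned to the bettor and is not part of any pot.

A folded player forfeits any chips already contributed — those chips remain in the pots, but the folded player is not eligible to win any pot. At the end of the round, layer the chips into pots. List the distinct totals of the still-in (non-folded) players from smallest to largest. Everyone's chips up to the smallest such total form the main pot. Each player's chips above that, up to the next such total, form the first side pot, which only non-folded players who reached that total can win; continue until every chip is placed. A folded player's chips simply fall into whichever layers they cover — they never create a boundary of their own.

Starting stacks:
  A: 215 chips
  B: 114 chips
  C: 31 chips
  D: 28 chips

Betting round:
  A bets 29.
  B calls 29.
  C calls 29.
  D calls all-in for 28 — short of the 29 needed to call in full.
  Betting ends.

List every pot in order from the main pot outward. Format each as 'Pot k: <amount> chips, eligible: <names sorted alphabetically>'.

Contributions: A=29, B=29, C=29, D=28
Pot levels (distinct totals of non-folded players): 28, 29
Layer 1-28: 28 each from A, B, C, D = 28*4 = 112 chips; eligible A, B, C, D
Layer 29-29: 1 each from A, B, C = 1*3 = 3 chips; eligible A, B, C

Pot 1: 112 chips, eligible: A, B, C, D
Pot 2: 3 chips, eligible: A, B, C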